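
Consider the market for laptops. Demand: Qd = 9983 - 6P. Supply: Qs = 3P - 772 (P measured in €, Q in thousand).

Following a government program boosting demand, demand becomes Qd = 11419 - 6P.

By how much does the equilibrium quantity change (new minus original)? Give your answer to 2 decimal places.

Original equilibrium: 9983 - 6P = 3P - 772 gives 10755 = 9P, so P = 1195 and Q = 2813.
With the change applied: demand Qd = 11419 - 6P, supply Qs = 3P - 772.
New equilibrium: 11419 - 6P = 3P - 772 ⇒ 12191 = 9P ⇒ P = 12191/9 ≈ 1354.5556, Q = 9875/3 ≈ 3291.6667.
ΔQ = 3291.6667 − 2813 = +478.67.

+478.67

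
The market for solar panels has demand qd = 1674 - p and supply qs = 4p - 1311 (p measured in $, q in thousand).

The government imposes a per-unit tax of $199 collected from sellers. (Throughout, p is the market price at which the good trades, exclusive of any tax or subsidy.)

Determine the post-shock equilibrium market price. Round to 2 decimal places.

Original equilibrium: 1674 - p = 4p - 1311 gives 2985 = 5p, so p = 597 and q = 1077.
Since sellers keep the price net of the tax, the effective supply curve becomes qs = 4p - 2107.
Clearing the new market: 1674 - p = 4p - 2107, so p = 756.2 and q = 917.8.

756.20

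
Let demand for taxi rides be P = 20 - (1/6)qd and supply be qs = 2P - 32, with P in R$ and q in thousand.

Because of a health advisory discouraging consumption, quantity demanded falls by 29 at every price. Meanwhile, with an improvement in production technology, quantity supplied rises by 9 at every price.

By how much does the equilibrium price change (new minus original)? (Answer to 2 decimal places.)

Before the shock: 120 - 6P = 2P - 32 ⇒ 152 = 8P ⇒ P = 19, q = 6.
The new curves are qd = 91 - 6P (demand) and qs = 2P - 23 (supply).
Equate the new curves: 91 - 6P = 2P - 23, giving 114 = 8P, P = 14.25, q = 5.5.
ΔP = 14.25 − 19 = -4.75.

-4.75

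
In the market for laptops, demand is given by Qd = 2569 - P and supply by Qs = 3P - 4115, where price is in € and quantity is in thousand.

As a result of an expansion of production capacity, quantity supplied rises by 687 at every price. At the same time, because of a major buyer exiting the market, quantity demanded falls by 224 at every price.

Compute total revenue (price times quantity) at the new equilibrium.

1301450.6875

Initially, 2569 - P = 3P - 4115, so 6684 = 4P and P = 1671, Q = 898.
With the change applied: demand Qd = 2345 - P, supply Qs = 3P - 3428.
Clearing the new market: 2345 - P = 3P - 3428, so P = 1443.25 and Q = 901.75.
New expenditure = 1443.25 × 901.75 = 1301450.6875.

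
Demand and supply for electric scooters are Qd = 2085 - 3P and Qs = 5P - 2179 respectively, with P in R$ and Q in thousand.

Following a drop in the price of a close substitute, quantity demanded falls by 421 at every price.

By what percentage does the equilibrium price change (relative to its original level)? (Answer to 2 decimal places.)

-9.87

Solve the original market: 2085 - 3P = 5P - 2179, hence P = 533 and Q = 486.
The shock moves the curves to Qd = 1664 - 3P and Qs = 5P - 2179.
Equate the new curves: 1664 - 3P = 5P - 2179, giving 3843 = 8P, P = 480.375, Q = 222.875.
%ΔP = (480.375 − 533) / 533 × 100 = -9.87%.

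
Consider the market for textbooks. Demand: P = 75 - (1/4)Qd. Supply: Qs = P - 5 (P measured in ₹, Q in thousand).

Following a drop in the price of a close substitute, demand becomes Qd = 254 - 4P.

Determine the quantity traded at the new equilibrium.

46.8

Before the shock: 300 - 4P = P - 5 ⇒ 305 = 5P ⇒ P = 61, Q = 56.
The new curves are Qd = 254 - 4P (demand) and Qs = P - 5 (supply).
Equate the new curves: 254 - 4P = P - 5, giving 259 = 5P, P = 51.8, Q = 46.8.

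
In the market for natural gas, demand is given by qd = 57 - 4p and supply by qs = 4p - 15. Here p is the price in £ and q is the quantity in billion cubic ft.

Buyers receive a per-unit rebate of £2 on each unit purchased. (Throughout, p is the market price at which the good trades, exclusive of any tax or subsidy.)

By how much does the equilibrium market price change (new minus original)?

+1

Before the shock: 57 - 4p = 4p - 15 ⇒ 72 = 8p ⇒ p = 9, q = 21.
Since buyers' out-of-pocket price is the market price minus the rebate, the effective demand curve becomes qd = 65 - 4p.
Setting them equal: 65 - 4p = 4p - 15 → 80 = 8p, so p = 10 and q = 25.
Δp = 10 − 9 = +1.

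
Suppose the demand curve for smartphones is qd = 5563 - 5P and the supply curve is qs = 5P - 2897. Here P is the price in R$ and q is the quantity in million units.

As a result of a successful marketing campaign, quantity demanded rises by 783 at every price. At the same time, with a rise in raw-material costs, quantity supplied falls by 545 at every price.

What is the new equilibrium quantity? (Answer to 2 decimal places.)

Before the shock: 5563 - 5P = 5P - 2897 ⇒ 8460 = 10P ⇒ P = 846, q = 1333.
The shock moves the curves to qd = 6346 - 5P and qs = 5P - 3442.
Setting them equal: 6346 - 5P = 5P - 3442 → 9788 = 10P, so P = 978.8 and q = 1452.

1452.00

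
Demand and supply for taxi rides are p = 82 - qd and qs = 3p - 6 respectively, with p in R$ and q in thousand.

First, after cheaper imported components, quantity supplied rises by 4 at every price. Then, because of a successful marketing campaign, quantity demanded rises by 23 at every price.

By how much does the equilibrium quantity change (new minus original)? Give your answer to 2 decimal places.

+18.25

Before the shock: 82 - p = 3p - 6 ⇒ 88 = 4p ⇒ p = 22, q = 60.
The new curves are qd = 105 - p (demand) and qs = 3p - 2 (supply).
New equilibrium: 105 - p = 3p - 2 ⇒ 107 = 4p ⇒ p = 26.75, q = 78.25.
Δq = 78.25 − 60 = +18.25.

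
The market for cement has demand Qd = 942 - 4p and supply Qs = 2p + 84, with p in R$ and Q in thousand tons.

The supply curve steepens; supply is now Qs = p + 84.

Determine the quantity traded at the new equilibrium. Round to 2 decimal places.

255.60

Initially, 942 - 4p = 2p + 84, so 858 = 6p and p = 143, Q = 370.
After the shift, demand is Qd = 942 - 4p and supply is Qs = p + 84.
New equilibrium: 942 - 4p = p + 84 ⇒ 858 = 5p ⇒ p = 171.6, Q = 255.6.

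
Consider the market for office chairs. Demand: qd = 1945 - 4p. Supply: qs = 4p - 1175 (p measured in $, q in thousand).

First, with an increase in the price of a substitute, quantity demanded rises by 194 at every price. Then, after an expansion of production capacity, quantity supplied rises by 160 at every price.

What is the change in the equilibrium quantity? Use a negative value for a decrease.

+177

Before the shock: 1945 - 4p = 4p - 1175 ⇒ 3120 = 8p ⇒ p = 390, q = 385.
After the shift, demand is qd = 2139 - 4p and supply is qs = 4p - 1015.
Clearing the new market: 2139 - 4p = 4p - 1015, so p = 394.25 and q = 562.
Δq = 562 − 385 = +177.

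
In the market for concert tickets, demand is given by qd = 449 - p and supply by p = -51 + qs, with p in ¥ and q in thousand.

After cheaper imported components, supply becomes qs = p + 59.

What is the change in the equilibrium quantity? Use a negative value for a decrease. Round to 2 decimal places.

+4.00

Initially, 449 - p = p + 51, so 398 = 2p and p = 199, q = 250.
The shock moves the curves to qd = 449 - p and qs = p + 59.
Clearing the new market: 449 - p = p + 59, so p = 195 and q = 254.
Δq = 254 − 250 = +4.00.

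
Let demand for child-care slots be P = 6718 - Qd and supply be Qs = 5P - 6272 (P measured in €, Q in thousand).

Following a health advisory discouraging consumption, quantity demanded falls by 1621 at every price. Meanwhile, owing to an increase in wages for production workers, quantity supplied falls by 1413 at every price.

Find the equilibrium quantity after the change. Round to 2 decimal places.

Original equilibrium: 6718 - P = 5P - 6272 gives 12990 = 6P, so P = 2165 and Q = 4553.
The new curves are Qd = 5097 - P (demand) and Qs = 5P - 7685 (supply).
Setting them equal: 5097 - P = 5P - 7685 → 12782 = 6P, so P = 6391/3 ≈ 2130.3333 and Q = 8900/3 ≈ 2966.6667.

2966.67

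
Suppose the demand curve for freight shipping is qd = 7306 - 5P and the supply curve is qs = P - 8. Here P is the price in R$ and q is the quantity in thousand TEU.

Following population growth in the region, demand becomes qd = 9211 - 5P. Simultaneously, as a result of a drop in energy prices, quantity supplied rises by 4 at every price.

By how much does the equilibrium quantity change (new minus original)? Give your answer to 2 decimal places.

+320.83

Before the shock: 7306 - 5P = P - 8 ⇒ 7314 = 6P ⇒ P = 1219, q = 1211.
The shock moves the curves to qd = 9211 - 5P and qs = P - 4.
Setting them equal: 9211 - 5P = P - 4 → 9215 = 6P, so P = 9215/6 ≈ 1535.8333 and q = 9191/6 ≈ 1531.8333.
Δq = 1531.8333 − 1211 = +320.83.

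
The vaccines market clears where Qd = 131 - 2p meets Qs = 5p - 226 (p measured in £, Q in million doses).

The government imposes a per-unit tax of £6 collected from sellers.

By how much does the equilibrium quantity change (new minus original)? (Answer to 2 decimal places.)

-8.57

Original equilibrium: 131 - 2p = 5p - 226 gives 357 = 7p, so p = 51 and Q = 29.
Since sellers keep the price net of the tax, the effective supply curve becomes Qs = 5p - 256.
New equilibrium: 131 - 2p = 5p - 256 ⇒ 387 = 7p ⇒ p = 387/7 ≈ 55.2857, Q = 143/7 ≈ 20.4286.
ΔQ = 20.4286 − 29 = -8.57.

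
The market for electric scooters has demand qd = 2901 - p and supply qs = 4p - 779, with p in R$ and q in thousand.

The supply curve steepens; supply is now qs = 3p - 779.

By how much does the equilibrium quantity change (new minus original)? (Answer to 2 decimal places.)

-184.00

Solve the original market: 2901 - p = 4p - 779, hence p = 736 and q = 2165.
The shock moves the curves to qd = 2901 - p and qs = 3p - 779.
Setting them equal: 2901 - p = 3p - 779 → 3680 = 4p, so p = 920 and q = 1981.
Δq = 1981 − 2165 = -184.00.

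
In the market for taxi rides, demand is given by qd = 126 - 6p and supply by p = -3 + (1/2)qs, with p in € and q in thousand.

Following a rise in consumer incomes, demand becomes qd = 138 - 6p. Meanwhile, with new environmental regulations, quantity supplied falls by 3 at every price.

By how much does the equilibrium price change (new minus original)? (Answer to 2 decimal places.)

+1.88

Original equilibrium: 126 - 6p = 2p + 6 gives 120 = 8p, so p = 15 and q = 36.
The shock moves the curves to qd = 138 - 6p and qs = 2p + 3.
New equilibrium: 138 - 6p = 2p + 3 ⇒ 135 = 8p ⇒ p = 16.875, q = 36.75.
Δp = 16.875 − 15 = +1.88.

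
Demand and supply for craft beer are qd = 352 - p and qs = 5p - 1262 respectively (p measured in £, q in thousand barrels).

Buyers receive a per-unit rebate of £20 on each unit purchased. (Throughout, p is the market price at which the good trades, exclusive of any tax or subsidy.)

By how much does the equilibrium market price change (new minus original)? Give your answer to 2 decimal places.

Original equilibrium: 352 - p = 5p - 1262 gives 1614 = 6p, so p = 269 and q = 83.
Since buyers' out-of-pocket price is the market price minus the rebate, the effective demand curve becomes qd = 372 - p.
Clearing the new market: 372 - p = 5p - 1262, so p = 817/3 ≈ 272.3333 and q = 299/3 ≈ 99.6667.
Δp = 272.3333 − 269 = +3.33.

+3.33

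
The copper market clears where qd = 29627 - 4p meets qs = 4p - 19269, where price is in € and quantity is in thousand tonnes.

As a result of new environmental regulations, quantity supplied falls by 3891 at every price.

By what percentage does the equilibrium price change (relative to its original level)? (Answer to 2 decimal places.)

Initially, 29627 - 4p = 4p - 19269, so 48896 = 8p and p = 6112, q = 5179.
The shock moves the curves to qd = 29627 - 4p and qs = 4p - 23160.
New equilibrium: 29627 - 4p = 4p - 23160 ⇒ 52787 = 8p ⇒ p = 6598.375, q = 3233.5.
%Δp = (6598.375 − 6112) / 6112 × 100 = +7.96%.

+7.96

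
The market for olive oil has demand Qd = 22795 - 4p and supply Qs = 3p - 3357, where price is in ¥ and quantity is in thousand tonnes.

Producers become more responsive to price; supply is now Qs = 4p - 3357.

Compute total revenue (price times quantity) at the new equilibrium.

Original equilibrium: 22795 - 4p = 3p - 3357 gives 26152 = 7p, so p = 3736 and Q = 7851.
The new curves are Qd = 22795 - 4p (demand) and Qs = 4p - 3357 (supply).
Equate the new curves: 22795 - 4p = 4p - 3357, giving 26152 = 8p, p = 3269, Q = 9719.
New expenditure = 3269 × 9719 = 31771411.

31771411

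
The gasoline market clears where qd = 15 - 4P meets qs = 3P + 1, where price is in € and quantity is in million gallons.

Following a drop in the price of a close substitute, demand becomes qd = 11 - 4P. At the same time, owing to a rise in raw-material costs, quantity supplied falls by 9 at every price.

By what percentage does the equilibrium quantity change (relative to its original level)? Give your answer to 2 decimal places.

Solve the original market: 15 - 4P = 3P + 1, hence P = 2 and q = 7.
With the change applied: demand qd = 11 - 4P, supply qs = 3P - 8.
Clearing the new market: 11 - 4P = 3P - 8, so P = 19/7 ≈ 2.7143 and q = 1/7 ≈ 0.1429.
%Δq = (0.1429 − 7) / 7 × 100 = -97.96%.

-97.96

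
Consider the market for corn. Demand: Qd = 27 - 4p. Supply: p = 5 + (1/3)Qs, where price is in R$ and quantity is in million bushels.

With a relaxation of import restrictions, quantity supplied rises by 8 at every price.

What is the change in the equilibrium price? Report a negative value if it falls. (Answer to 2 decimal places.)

Solve the original market: 27 - 4p = 3p - 15, hence p = 6 and Q = 3.
The new curves are Qd = 27 - 4p (demand) and Qs = 3p - 7 (supply).
Setting them equal: 27 - 4p = 3p - 7 → 34 = 7p, so p = 34/7 ≈ 4.8571 and Q = 53/7 ≈ 7.5714.
Δp = 4.8571 − 6 = -1.14.

-1.14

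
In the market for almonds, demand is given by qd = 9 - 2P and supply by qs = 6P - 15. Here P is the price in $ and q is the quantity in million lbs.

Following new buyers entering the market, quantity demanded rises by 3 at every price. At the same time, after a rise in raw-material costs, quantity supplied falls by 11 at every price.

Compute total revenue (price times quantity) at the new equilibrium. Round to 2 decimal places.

11.88

Before the shock: 9 - 2P = 6P - 15 ⇒ 24 = 8P ⇒ P = 3, q = 3.
The new curves are qd = 12 - 2P (demand) and qs = 6P - 26 (supply).
New equilibrium: 12 - 2P = 6P - 26 ⇒ 38 = 8P ⇒ P = 4.75, q = 2.5.
New expenditure = 4.75 × 2.5 = 11.88.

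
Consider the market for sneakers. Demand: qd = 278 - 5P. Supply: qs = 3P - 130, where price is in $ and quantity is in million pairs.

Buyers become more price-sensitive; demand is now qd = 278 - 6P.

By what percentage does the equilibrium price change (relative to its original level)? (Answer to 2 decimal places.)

-11.11

Initially, 278 - 5P = 3P - 130, so 408 = 8P and P = 51, q = 23.
The shock moves the curves to qd = 278 - 6P and qs = 3P - 130.
Clearing the new market: 278 - 6P = 3P - 130, so P = 136/3 ≈ 45.3333 and q = 6.
%ΔP = (45.3333 − 51) / 51 × 100 = -11.11%.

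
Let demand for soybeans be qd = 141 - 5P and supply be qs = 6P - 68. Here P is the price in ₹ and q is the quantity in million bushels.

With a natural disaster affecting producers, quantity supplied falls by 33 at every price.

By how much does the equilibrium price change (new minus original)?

Initially, 141 - 5P = 6P - 68, so 209 = 11P and P = 19, q = 46.
The shock moves the curves to qd = 141 - 5P and qs = 6P - 101.
Clearing the new market: 141 - 5P = 6P - 101, so P = 22 and q = 31.
ΔP = 22 − 19 = +3.

+3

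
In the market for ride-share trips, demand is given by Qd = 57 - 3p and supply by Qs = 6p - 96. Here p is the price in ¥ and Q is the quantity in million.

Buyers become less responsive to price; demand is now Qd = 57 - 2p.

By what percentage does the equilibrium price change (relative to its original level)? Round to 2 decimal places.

Before the shock: 57 - 3p = 6p - 96 ⇒ 153 = 9p ⇒ p = 17, Q = 6.
With the change applied: demand Qd = 57 - 2p, supply Qs = 6p - 96.
Setting them equal: 57 - 2p = 6p - 96 → 153 = 8p, so p = 19.125 and Q = 18.75.
%Δp = (19.125 − 17) / 17 × 100 = +12.50%.

+12.50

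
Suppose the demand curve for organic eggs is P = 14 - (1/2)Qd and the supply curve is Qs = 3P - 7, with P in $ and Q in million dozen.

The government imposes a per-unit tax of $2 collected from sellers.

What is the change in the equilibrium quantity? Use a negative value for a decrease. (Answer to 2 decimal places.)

Before the shock: 28 - 2P = 3P - 7 ⇒ 35 = 5P ⇒ P = 7, Q = 14.
Since sellers keep the price net of the tax, the effective supply curve becomes Qs = 3P - 13.
Clearing the new market: 28 - 2P = 3P - 13, so P = 8.2 and Q = 11.6.
ΔQ = 11.6 − 14 = -2.40.

-2.40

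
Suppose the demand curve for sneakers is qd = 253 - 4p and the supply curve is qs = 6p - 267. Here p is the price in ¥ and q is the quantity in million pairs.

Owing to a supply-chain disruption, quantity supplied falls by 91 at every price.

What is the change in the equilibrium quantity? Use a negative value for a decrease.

Initially, 253 - 4p = 6p - 267, so 520 = 10p and p = 52, q = 45.
The new curves are qd = 253 - 4p (demand) and qs = 6p - 358 (supply).
Clearing the new market: 253 - 4p = 6p - 358, so p = 61.1 and q = 8.6.
Δq = 8.6 − 45 = -36.4.

-36.4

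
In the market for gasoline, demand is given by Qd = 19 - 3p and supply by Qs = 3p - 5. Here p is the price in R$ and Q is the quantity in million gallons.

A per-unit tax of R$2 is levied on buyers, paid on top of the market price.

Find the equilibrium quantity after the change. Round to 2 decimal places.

4.00

Solve the original market: 19 - 3p = 3p - 5, hence p = 4 and Q = 7.
Since buyers pay the price plus the tax, the effective demand curve becomes Qd = 13 - 3p.
Equate the new curves: 13 - 3p = 3p - 5, giving 18 = 6p, p = 3, Q = 4.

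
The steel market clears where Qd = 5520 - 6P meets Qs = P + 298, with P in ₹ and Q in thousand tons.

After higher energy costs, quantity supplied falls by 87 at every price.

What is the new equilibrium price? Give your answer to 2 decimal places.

Solve the original market: 5520 - 6P = P + 298, hence P = 746 and Q = 1044.
The new curves are Qd = 5520 - 6P (demand) and Qs = P + 211 (supply).
Setting them equal: 5520 - 6P = P + 211 → 5309 = 7P, so P = 5309/7 ≈ 758.4286 and Q = 6786/7 ≈ 969.4286.

758.43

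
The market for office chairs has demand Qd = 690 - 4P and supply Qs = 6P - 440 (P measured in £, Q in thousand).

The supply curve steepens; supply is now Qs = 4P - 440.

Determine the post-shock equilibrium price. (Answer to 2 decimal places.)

141.25

Before the shock: 690 - 4P = 6P - 440 ⇒ 1130 = 10P ⇒ P = 113, Q = 238.
The new curves are Qd = 690 - 4P (demand) and Qs = 4P - 440 (supply).
Equate the new curves: 690 - 4P = 4P - 440, giving 1130 = 8P, P = 141.25, Q = 125.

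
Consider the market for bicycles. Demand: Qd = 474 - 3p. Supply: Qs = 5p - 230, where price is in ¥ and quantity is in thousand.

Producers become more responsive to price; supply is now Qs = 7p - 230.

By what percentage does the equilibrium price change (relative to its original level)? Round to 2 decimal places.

-20.00

Solve the original market: 474 - 3p = 5p - 230, hence p = 88 and Q = 210.
With the change applied: demand Qd = 474 - 3p, supply Qs = 7p - 230.
Setting them equal: 474 - 3p = 7p - 230 → 704 = 10p, so p = 70.4 and Q = 262.8.
%Δp = (70.4 − 88) / 88 × 100 = -20.00%.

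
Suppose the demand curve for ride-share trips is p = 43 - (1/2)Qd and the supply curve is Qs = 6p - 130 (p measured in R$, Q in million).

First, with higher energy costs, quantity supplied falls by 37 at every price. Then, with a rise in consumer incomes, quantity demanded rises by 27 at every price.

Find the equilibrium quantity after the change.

43

Initially, 86 - 2p = 6p - 130, so 216 = 8p and p = 27, Q = 32.
After the shift, demand is Qd = 113 - 2p and supply is Qs = 6p - 167.
Equate the new curves: 113 - 2p = 6p - 167, giving 280 = 8p, p = 35, Q = 43.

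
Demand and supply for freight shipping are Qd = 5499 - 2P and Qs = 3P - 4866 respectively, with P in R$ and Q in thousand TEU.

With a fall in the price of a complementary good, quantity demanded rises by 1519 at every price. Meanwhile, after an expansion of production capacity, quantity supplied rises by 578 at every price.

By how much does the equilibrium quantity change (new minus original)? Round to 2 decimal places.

Original equilibrium: 5499 - 2P = 3P - 4866 gives 10365 = 5P, so P = 2073 and Q = 1353.
The new curves are Qd = 7018 - 2P (demand) and Qs = 3P - 4288 (supply).
Setting them equal: 7018 - 2P = 3P - 4288 → 11306 = 5P, so P = 2261.2 and Q = 2495.6.
ΔQ = 2495.6 − 1353 = +1142.60.

+1142.60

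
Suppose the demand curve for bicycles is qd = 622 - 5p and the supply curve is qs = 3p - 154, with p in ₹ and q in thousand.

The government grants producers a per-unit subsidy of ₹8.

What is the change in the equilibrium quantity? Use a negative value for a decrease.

+15

Original equilibrium: 622 - 5p = 3p - 154 gives 776 = 8p, so p = 97 and q = 137.
Since sellers receive the price plus the subsidy, the effective supply curve becomes qs = 3p - 130.
Setting them equal: 622 - 5p = 3p - 130 → 752 = 8p, so p = 94 and q = 152.
Δq = 152 − 137 = +15.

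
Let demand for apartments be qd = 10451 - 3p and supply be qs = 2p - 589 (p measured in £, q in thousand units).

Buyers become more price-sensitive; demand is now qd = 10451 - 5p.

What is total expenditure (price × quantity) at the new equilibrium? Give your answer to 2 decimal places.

Solve the original market: 10451 - 3p = 2p - 589, hence p = 2208 and q = 3827.
The new curves are qd = 10451 - 5p (demand) and qs = 2p - 589 (supply).
Setting them equal: 10451 - 5p = 2p - 589 → 11040 = 7p, so p = 11040/7 ≈ 1577.1429 and q = 17957/7 ≈ 2565.2857.
New expenditure = 1577.1429 × 2565.2857 = 4045822.04.

4045822.04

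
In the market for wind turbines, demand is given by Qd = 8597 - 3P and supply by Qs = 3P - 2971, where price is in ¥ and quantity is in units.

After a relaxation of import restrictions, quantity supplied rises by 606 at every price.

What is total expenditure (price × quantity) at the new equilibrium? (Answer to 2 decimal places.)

5692932.00

Original equilibrium: 8597 - 3P = 3P - 2971 gives 11568 = 6P, so P = 1928 and Q = 2813.
The new curves are Qd = 8597 - 3P (demand) and Qs = 3P - 2365 (supply).
New equilibrium: 8597 - 3P = 3P - 2365 ⇒ 10962 = 6P ⇒ P = 1827, Q = 3116.
New expenditure = 1827 × 3116 = 5692932.00.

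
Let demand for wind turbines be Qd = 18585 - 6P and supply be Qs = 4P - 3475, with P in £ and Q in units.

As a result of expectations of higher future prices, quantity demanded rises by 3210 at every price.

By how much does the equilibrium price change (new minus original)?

Initially, 18585 - 6P = 4P - 3475, so 22060 = 10P and P = 2206, Q = 5349.
With the change applied: demand Qd = 21795 - 6P, supply Qs = 4P - 3475.
Setting them equal: 21795 - 6P = 4P - 3475 → 25270 = 10P, so P = 2527 and Q = 6633.
ΔP = 2527 − 2206 = +321.

+321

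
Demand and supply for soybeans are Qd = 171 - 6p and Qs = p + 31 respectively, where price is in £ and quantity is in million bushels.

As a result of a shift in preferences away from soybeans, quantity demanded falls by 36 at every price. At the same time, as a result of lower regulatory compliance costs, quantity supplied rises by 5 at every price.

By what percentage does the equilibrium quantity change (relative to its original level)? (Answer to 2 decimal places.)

-1.68

Original equilibrium: 171 - 6p = p + 31 gives 140 = 7p, so p = 20 and Q = 51.
The shock moves the curves to Qd = 135 - 6p and Qs = p + 36.
Clearing the new market: 135 - 6p = p + 36, so p = 99/7 ≈ 14.1429 and Q = 351/7 ≈ 50.1429.
%ΔQ = (50.1429 − 51) / 51 × 100 = -1.68%.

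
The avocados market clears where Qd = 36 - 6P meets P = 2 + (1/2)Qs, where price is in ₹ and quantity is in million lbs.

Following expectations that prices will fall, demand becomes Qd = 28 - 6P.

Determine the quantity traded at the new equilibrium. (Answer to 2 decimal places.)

4.00

Before the shock: 36 - 6P = 2P - 4 ⇒ 40 = 8P ⇒ P = 5, Q = 6.
The new curves are Qd = 28 - 6P (demand) and Qs = 2P - 4 (supply).
Clearing the new market: 28 - 6P = 2P - 4, so P = 4 and Q = 4.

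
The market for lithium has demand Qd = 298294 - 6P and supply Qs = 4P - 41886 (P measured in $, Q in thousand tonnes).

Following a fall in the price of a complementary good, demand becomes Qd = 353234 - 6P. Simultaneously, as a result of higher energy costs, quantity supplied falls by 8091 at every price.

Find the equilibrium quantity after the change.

Initially, 298294 - 6P = 4P - 41886, so 340180 = 10P and P = 34018, Q = 94186.
The new curves are Qd = 353234 - 6P (demand) and Qs = 4P - 49977 (supply).
Equate the new curves: 353234 - 6P = 4P - 49977, giving 403211 = 10P, P = 40321.1, Q = 111307.4.

111307.4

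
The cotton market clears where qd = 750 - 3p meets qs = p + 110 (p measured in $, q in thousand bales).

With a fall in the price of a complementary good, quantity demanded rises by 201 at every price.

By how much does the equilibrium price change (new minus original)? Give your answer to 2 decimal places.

Before the shock: 750 - 3p = p + 110 ⇒ 640 = 4p ⇒ p = 160, q = 270.
After the shift, demand is qd = 951 - 3p and supply is qs = p + 110.
Clearing the new market: 951 - 3p = p + 110, so p = 210.25 and q = 320.25.
Δp = 210.25 − 160 = +50.25.

+50.25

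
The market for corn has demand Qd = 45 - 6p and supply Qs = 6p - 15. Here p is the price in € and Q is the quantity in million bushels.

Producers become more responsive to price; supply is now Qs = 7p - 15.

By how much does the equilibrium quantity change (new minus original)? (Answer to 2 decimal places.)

+2.31

Initially, 45 - 6p = 6p - 15, so 60 = 12p and p = 5, Q = 15.
With the change applied: demand Qd = 45 - 6p, supply Qs = 7p - 15.
Clearing the new market: 45 - 6p = 7p - 15, so p = 60/13 ≈ 4.6154 and Q = 225/13 ≈ 17.3077.
ΔQ = 17.3077 − 15 = +2.31.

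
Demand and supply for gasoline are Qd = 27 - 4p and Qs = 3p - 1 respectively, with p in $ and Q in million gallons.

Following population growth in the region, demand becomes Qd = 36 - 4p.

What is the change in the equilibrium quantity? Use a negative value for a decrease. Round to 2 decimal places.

+3.86

Original equilibrium: 27 - 4p = 3p - 1 gives 28 = 7p, so p = 4 and Q = 11.
With the change applied: demand Qd = 36 - 4p, supply Qs = 3p - 1.
New equilibrium: 36 - 4p = 3p - 1 ⇒ 37 = 7p ⇒ p = 37/7 ≈ 5.2857, Q = 104/7 ≈ 14.8571.
ΔQ = 14.8571 − 11 = +3.86.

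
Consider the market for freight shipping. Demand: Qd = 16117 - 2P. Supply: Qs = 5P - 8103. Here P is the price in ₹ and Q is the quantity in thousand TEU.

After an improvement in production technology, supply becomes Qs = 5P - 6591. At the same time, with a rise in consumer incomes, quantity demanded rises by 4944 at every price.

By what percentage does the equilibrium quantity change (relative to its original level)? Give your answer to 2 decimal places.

Initially, 16117 - 2P = 5P - 8103, so 24220 = 7P and P = 3460, Q = 9197.
The new curves are Qd = 21061 - 2P (demand) and Qs = 5P - 6591 (supply).
New equilibrium: 21061 - 2P = 5P - 6591 ⇒ 27652 = 7P ⇒ P = 27652/7 ≈ 3950.2857, Q = 92123/7 ≈ 13160.4286.
%ΔQ = (13160.4286 − 9197) / 9197 × 100 = +43.09%.

+43.09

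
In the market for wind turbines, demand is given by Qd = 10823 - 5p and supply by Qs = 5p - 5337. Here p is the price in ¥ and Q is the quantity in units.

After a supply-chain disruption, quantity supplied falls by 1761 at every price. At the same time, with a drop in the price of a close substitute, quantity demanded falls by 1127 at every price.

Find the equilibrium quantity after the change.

Initially, 10823 - 5p = 5p - 5337, so 16160 = 10p and p = 1616, Q = 2743.
With the change applied: demand Qd = 9696 - 5p, supply Qs = 5p - 7098.
Clearing the new market: 9696 - 5p = 5p - 7098, so p = 1679.4 and Q = 1299.

1299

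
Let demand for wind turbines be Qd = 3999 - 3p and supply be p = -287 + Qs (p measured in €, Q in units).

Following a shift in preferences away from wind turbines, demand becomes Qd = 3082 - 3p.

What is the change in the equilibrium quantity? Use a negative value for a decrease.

-229.25

Solve the original market: 3999 - 3p = p + 287, hence p = 928 and Q = 1215.
After the shift, demand is Qd = 3082 - 3p and supply is Qs = p + 287.
Setting them equal: 3082 - 3p = p + 287 → 2795 = 4p, so p = 698.75 and Q = 985.75.
ΔQ = 985.75 − 1215 = -229.25.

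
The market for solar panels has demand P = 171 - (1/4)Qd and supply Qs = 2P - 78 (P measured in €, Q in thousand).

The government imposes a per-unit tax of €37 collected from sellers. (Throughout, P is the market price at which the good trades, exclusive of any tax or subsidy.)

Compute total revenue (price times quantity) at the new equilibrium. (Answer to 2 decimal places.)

Before the shock: 684 - 4P = 2P - 78 ⇒ 762 = 6P ⇒ P = 127, Q = 176.
Since sellers keep the price net of the tax, the effective supply curve becomes Qs = 2P - 152.
Clearing the new market: 684 - 4P = 2P - 152, so P = 418/3 ≈ 139.3333 and Q = 380/3 ≈ 126.6667.
New expenditure = 139.3333 × 126.6667 = 17648.89.

17648.89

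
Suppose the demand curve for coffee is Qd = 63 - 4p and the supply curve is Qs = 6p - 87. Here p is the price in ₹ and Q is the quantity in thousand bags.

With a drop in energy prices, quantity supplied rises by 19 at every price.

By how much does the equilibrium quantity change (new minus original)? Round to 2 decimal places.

+7.60

Solve the original market: 63 - 4p = 6p - 87, hence p = 15 and Q = 3.
The shock moves the curves to Qd = 63 - 4p and Qs = 6p - 68.
Clearing the new market: 63 - 4p = 6p - 68, so p = 13.1 and Q = 10.6.
ΔQ = 10.6 − 3 = +7.60.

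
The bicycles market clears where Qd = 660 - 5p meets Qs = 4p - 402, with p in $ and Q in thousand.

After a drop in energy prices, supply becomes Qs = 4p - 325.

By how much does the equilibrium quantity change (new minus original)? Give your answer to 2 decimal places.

Initially, 660 - 5p = 4p - 402, so 1062 = 9p and p = 118, Q = 70.
After the shift, demand is Qd = 660 - 5p and supply is Qs = 4p - 325.
New equilibrium: 660 - 5p = 4p - 325 ⇒ 985 = 9p ⇒ p = 985/9 ≈ 109.4444, Q = 1015/9 ≈ 112.7778.
ΔQ = 112.7778 − 70 = +42.78.

+42.78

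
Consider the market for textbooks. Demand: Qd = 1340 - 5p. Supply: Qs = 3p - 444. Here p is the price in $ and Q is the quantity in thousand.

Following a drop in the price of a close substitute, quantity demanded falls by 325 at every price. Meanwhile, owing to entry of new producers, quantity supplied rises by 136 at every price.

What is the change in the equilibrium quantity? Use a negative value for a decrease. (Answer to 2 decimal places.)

-36.88

Original equilibrium: 1340 - 5p = 3p - 444 gives 1784 = 8p, so p = 223 and Q = 225.
With the change applied: demand Qd = 1015 - 5p, supply Qs = 3p - 308.
Equate the new curves: 1015 - 5p = 3p - 308, giving 1323 = 8p, p = 165.375, Q = 188.125.
ΔQ = 188.125 − 225 = -36.88.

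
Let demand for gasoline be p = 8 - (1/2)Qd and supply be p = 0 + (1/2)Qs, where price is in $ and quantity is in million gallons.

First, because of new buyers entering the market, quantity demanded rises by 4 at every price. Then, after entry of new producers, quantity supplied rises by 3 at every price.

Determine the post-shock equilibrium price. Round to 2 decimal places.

4.25

Original equilibrium: 16 - 2p = 2p gives 16 = 4p, so p = 4 and Q = 8.
The shock moves the curves to Qd = 20 - 2p and Qs = 2p + 3.
Clearing the new market: 20 - 2p = 2p + 3, so p = 4.25 and Q = 11.5.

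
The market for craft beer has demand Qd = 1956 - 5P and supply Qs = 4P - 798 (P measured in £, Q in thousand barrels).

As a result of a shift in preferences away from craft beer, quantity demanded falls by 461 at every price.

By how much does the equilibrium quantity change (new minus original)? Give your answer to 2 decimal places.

Initially, 1956 - 5P = 4P - 798, so 2754 = 9P and P = 306, Q = 426.
The new curves are Qd = 1495 - 5P (demand) and Qs = 4P - 798 (supply).
Clearing the new market: 1495 - 5P = 4P - 798, so P = 2293/9 ≈ 254.7778 and Q = 1990/9 ≈ 221.1111.
ΔQ = 221.1111 − 426 = -204.89.

-204.89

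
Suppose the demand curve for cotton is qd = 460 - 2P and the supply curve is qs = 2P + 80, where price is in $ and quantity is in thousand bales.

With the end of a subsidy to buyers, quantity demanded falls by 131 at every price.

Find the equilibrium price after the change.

62.25

Initially, 460 - 2P = 2P + 80, so 380 = 4P and P = 95, q = 270.
After the shift, demand is qd = 329 - 2P and supply is qs = 2P + 80.
New equilibrium: 329 - 2P = 2P + 80 ⇒ 249 = 4P ⇒ P = 62.25, q = 204.5.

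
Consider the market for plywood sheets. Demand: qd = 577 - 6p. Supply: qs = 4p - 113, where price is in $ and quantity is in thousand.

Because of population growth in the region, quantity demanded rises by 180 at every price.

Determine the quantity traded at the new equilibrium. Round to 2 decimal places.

235.00

Before the shock: 577 - 6p = 4p - 113 ⇒ 690 = 10p ⇒ p = 69, q = 163.
The shock moves the curves to qd = 757 - 6p and qs = 4p - 113.
Setting them equal: 757 - 6p = 4p - 113 → 870 = 10p, so p = 87 and q = 235.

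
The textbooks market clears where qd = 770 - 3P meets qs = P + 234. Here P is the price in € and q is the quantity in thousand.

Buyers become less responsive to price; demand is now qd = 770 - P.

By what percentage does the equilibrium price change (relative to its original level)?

Before the shock: 770 - 3P = P + 234 ⇒ 536 = 4P ⇒ P = 134, q = 368.
The new curves are qd = 770 - P (demand) and qs = P + 234 (supply).
Equate the new curves: 770 - P = P + 234, giving 536 = 2P, P = 268, q = 502.
%ΔP = (268 − 134) / 134 × 100 = +100%.

+100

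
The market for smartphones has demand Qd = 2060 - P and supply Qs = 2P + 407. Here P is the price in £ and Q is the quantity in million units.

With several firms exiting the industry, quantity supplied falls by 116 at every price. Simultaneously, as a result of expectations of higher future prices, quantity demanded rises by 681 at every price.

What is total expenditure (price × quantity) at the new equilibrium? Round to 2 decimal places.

1571538.89

Solve the original market: 2060 - P = 2P + 407, hence P = 551 and Q = 1509.
The new curves are Qd = 2741 - P (demand) and Qs = 2P + 291 (supply).
New equilibrium: 2741 - P = 2P + 291 ⇒ 2450 = 3P ⇒ P = 2450/3 ≈ 816.6667, Q = 5773/3 ≈ 1924.3333.
New expenditure = 816.6667 × 1924.3333 = 1571538.89.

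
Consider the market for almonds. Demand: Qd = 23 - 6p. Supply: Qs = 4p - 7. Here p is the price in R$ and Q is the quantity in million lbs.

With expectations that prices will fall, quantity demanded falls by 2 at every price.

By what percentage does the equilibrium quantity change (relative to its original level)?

Original equilibrium: 23 - 6p = 4p - 7 gives 30 = 10p, so p = 3 and Q = 5.
The shock moves the curves to Qd = 21 - 6p and Qs = 4p - 7.
Setting them equal: 21 - 6p = 4p - 7 → 28 = 10p, so p = 2.8 and Q = 4.2.
%ΔQ = (4.2 − 5) / 5 × 100 = -16%.

-16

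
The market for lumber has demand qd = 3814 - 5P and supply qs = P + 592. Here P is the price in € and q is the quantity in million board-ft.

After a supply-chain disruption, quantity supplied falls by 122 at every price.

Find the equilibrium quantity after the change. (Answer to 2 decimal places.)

1027.33

Solve the original market: 3814 - 5P = P + 592, hence P = 537 and q = 1129.
With the change applied: demand qd = 3814 - 5P, supply qs = P + 470.
Setting them equal: 3814 - 5P = P + 470 → 3344 = 6P, so P = 1672/3 ≈ 557.3333 and q = 3082/3 ≈ 1027.3333.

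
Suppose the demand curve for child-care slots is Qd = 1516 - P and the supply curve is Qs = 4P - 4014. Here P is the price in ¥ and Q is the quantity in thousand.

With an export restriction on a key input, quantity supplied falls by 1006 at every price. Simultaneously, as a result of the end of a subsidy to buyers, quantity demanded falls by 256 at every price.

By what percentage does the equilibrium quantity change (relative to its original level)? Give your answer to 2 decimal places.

-99.02

Solve the original market: 1516 - P = 4P - 4014, hence P = 1106 and Q = 410.
After the shift, demand is Qd = 1260 - P and supply is Qs = 4P - 5020.
Clearing the new market: 1260 - P = 4P - 5020, so P = 1256 and Q = 4.
%ΔQ = (4 − 410) / 410 × 100 = -99.02%.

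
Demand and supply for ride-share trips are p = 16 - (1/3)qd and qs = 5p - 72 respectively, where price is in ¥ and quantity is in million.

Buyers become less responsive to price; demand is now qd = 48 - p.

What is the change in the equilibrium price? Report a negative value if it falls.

+5

Before the shock: 48 - 3p = 5p - 72 ⇒ 120 = 8p ⇒ p = 15, q = 3.
The new curves are qd = 48 - p (demand) and qs = 5p - 72 (supply).
Clearing the new market: 48 - p = 5p - 72, so p = 20 and q = 28.
Δp = 20 − 15 = +5.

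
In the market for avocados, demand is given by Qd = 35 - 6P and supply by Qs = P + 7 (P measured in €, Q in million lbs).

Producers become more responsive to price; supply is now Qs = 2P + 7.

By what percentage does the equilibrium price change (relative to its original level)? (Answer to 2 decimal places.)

-12.50

Initially, 35 - 6P = P + 7, so 28 = 7P and P = 4, Q = 11.
The shock moves the curves to Qd = 35 - 6P and Qs = 2P + 7.
Clearing the new market: 35 - 6P = 2P + 7, so P = 3.5 and Q = 14.
%ΔP = (3.5 − 4) / 4 × 100 = -12.50%.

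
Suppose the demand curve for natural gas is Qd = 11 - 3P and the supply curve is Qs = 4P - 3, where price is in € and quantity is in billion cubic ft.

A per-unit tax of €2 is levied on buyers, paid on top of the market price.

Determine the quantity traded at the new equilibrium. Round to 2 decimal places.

1.57

Original equilibrium: 11 - 3P = 4P - 3 gives 14 = 7P, so P = 2 and Q = 5.
Since buyers pay the price plus the tax, the effective demand curve becomes Qd = 5 - 3P.
Setting them equal: 5 - 3P = 4P - 3 → 8 = 7P, so P = 8/7 ≈ 1.1429 and Q = 11/7 ≈ 1.5714.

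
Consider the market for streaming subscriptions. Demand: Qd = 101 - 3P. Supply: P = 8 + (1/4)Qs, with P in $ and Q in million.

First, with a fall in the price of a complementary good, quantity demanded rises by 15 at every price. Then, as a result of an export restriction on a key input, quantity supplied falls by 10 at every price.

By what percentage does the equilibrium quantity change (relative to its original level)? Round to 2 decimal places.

+9.74

Initially, 101 - 3P = 4P - 32, so 133 = 7P and P = 19, Q = 44.
After the shift, demand is Qd = 116 - 3P and supply is Qs = 4P - 42.
Setting them equal: 116 - 3P = 4P - 42 → 158 = 7P, so P = 158/7 ≈ 22.5714 and Q = 338/7 ≈ 48.2857.
%ΔQ = (48.2857 − 44) / 44 × 100 = +9.74%.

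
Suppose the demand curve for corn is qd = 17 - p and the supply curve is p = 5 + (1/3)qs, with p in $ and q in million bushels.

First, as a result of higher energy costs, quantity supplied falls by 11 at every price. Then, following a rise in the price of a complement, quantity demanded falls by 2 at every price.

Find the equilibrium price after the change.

Solve the original market: 17 - p = 3p - 15, hence p = 8 and q = 9.
The shock moves the curves to qd = 15 - p and qs = 3p - 26.
New equilibrium: 15 - p = 3p - 26 ⇒ 41 = 4p ⇒ p = 10.25, q = 4.75.

10.25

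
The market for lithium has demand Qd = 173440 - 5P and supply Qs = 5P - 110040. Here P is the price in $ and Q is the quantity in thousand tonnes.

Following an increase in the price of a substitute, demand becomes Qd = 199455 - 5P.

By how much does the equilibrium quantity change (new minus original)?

Solve the original market: 173440 - 5P = 5P - 110040, hence P = 28348 and Q = 31700.
With the change applied: demand Qd = 199455 - 5P, supply Qs = 5P - 110040.
New equilibrium: 199455 - 5P = 5P - 110040 ⇒ 309495 = 10P ⇒ P = 30949.5, Q = 44707.5.
ΔQ = 44707.5 − 31700 = +13007.5.

+13007.5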